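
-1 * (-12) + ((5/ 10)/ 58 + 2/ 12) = 4237/ 348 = 12.18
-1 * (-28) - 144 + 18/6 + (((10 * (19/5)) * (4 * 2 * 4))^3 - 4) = 1798045579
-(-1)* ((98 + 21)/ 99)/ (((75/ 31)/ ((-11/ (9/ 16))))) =-59024/ 6075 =-9.72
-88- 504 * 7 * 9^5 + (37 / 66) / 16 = -219991157723 / 1056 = -208324959.96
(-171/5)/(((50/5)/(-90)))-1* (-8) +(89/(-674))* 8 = 530343/1685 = 314.74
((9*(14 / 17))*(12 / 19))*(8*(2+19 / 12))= 43344 / 323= 134.19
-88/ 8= -11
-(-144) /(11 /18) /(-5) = -2592 /55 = -47.13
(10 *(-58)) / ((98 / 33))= -9570 / 49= -195.31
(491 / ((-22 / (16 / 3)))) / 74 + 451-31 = 510856 / 1221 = 418.39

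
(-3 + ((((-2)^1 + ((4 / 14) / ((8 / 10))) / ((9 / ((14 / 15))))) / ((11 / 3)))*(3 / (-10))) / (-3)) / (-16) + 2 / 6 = 0.52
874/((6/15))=2185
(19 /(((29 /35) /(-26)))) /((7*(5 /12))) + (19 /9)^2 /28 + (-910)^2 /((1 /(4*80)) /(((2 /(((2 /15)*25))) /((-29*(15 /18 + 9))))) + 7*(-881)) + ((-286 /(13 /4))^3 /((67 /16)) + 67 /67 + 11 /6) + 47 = -1021032869085870077 /6262919876556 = -163028.25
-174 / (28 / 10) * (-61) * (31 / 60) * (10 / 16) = 274195 / 224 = 1224.08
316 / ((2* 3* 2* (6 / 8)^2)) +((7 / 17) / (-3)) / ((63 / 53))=7145 / 153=46.70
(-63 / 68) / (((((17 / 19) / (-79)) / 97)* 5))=9172611 / 5780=1586.96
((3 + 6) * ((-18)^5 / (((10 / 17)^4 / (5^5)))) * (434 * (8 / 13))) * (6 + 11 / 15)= -10376731355624928 / 13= -798210104278840.62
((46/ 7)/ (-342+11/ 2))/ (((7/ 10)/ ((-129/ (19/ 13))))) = 1542840/ 626563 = 2.46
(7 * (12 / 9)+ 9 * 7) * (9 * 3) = 1953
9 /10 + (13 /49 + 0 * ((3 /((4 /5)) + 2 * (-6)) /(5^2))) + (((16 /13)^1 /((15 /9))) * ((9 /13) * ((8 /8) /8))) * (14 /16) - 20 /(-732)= 37841497 /30308460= 1.25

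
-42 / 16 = -2.62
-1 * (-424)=424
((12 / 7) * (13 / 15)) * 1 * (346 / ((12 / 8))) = 35984 / 105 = 342.70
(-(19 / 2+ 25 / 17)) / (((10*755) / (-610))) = 22753 / 25670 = 0.89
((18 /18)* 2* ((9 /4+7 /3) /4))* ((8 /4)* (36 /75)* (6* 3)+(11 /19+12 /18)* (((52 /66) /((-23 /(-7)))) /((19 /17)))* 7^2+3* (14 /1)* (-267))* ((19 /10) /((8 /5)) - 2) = 746923630687 /35868960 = 20823.68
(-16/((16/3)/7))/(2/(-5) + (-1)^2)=-35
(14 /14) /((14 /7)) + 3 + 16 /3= 53 /6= 8.83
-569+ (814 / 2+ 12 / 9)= -482 / 3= -160.67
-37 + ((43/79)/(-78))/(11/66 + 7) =-38000/1027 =-37.00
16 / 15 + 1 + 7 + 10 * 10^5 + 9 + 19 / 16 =240004621 / 240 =1000019.25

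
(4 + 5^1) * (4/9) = 4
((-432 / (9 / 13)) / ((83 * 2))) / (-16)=39 / 166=0.23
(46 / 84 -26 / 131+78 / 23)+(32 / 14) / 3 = 569755 / 126546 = 4.50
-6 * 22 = -132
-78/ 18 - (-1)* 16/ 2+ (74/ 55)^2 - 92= -785197/ 9075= -86.52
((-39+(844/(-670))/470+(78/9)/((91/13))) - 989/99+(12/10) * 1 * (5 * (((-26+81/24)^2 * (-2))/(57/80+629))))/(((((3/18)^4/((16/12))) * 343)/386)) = -11713975604135722752/104744159402575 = -111834.16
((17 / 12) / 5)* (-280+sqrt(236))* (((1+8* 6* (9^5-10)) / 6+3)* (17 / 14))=-818994499 / 18+818994499* sqrt(59) / 2520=-43003338.79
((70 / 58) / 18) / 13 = 35 / 6786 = 0.01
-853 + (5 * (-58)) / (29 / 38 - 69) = -2200809 / 2593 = -848.75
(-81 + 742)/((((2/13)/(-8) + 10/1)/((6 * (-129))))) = -8867976/173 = -51259.98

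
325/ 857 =0.38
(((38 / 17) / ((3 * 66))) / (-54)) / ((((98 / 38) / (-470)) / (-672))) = -2714720 / 106029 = -25.60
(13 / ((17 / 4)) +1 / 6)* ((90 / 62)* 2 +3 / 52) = 523439 / 54808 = 9.55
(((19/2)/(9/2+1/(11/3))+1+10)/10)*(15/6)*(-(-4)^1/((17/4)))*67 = 204.79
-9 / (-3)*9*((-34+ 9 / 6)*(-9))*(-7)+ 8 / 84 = -2321861 / 42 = -55282.40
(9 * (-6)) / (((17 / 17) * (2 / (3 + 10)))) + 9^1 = -342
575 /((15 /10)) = 1150 /3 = 383.33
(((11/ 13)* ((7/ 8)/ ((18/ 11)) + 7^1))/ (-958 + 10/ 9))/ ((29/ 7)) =-83545/ 51947584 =-0.00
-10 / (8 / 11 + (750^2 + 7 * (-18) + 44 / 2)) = -55 / 3093182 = -0.00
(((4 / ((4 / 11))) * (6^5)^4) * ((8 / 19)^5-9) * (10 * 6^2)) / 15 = -21478323851363140000284672 / 2476099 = -8674258925577345655.52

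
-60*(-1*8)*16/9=2560/3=853.33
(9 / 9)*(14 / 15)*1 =14 / 15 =0.93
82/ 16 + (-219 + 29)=-1479/ 8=-184.88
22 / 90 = 11 / 45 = 0.24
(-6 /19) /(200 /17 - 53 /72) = -0.03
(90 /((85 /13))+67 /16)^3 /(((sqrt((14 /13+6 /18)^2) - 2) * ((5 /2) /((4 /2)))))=-4540720602093 /578554880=-7848.38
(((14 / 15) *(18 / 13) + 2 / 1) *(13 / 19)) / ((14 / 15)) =321 / 133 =2.41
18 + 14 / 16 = 18.88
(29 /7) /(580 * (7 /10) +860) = 29 /8862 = 0.00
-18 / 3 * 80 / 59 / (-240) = 2 / 59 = 0.03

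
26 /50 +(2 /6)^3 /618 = 216943 /417150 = 0.52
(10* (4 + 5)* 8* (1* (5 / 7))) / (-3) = -1200 / 7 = -171.43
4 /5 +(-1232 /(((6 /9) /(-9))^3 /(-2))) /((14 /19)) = -41137466 /5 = -8227493.20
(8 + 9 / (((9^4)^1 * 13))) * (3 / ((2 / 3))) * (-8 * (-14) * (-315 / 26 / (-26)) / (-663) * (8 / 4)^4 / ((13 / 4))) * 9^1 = -125.56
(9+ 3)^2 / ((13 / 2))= 288 / 13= 22.15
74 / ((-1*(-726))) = 37 / 363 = 0.10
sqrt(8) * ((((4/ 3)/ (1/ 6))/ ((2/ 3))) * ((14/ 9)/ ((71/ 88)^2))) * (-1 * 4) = -3469312 * sqrt(2)/ 15123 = -324.43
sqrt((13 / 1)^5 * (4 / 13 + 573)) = 169 * sqrt(7453) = 14589.90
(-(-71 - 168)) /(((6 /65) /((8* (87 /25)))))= 72082.40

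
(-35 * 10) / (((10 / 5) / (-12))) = 2100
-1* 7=-7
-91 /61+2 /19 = -1607 /1159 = -1.39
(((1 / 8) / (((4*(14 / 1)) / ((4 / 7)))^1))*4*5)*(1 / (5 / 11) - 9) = -17 / 98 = -0.17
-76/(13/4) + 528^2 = 3623888/13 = 278760.62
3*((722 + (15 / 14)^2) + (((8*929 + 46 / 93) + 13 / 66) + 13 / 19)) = 31073517067 / 1269884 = 24469.57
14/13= 1.08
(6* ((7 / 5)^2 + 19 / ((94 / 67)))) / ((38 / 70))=765051 / 4465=171.34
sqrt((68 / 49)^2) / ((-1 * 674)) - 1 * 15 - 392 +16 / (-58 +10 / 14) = -2696900281 / 6621713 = -407.28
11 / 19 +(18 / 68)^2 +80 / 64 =20855 / 10982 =1.90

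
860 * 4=3440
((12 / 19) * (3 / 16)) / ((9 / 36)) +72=1377 / 19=72.47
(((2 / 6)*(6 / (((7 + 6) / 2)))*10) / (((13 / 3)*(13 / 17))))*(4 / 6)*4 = 5440 / 2197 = 2.48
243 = 243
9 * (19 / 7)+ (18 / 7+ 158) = 185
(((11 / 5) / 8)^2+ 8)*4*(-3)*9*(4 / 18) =-38763 / 200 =-193.82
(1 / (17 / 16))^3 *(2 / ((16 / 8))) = 4096 / 4913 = 0.83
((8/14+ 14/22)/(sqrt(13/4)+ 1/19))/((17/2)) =0.08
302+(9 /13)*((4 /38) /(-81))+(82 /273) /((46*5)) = 540434257 /1789515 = 302.00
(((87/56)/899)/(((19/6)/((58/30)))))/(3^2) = 29/247380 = 0.00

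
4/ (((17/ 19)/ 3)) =228/ 17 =13.41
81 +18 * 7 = 207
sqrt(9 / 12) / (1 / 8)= 4 * sqrt(3)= 6.93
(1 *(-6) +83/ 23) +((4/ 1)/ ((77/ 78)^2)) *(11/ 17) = 55763/ 210749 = 0.26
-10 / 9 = -1.11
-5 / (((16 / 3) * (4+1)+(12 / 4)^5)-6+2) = -15 / 797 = -0.02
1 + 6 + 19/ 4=47/ 4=11.75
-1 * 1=-1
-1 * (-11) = 11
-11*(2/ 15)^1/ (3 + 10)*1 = -22/ 195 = -0.11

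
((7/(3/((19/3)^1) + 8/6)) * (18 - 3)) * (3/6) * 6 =17955/103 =174.32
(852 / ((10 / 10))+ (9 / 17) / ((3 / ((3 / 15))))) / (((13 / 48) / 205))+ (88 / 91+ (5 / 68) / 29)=115733286759 / 179452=644926.15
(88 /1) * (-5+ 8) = 264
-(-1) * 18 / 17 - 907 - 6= -15503 / 17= -911.94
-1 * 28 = -28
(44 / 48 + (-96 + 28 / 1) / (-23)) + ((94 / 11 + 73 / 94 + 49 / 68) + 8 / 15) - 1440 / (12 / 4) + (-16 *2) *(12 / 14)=-3487900816 / 7075145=-492.98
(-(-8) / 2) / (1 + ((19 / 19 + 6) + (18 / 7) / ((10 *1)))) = 140 / 289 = 0.48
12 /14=6 /7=0.86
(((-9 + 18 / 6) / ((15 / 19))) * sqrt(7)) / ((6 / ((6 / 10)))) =-19 * sqrt(7) / 25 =-2.01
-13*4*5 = -260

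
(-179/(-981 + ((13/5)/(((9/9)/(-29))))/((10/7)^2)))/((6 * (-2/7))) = -156625/1526919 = -0.10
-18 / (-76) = 9 / 38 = 0.24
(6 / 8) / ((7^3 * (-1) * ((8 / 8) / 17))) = -51 / 1372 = -0.04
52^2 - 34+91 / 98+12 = 2682.93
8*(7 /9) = 56 /9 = 6.22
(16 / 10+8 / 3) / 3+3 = 199 / 45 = 4.42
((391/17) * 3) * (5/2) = 345/2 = 172.50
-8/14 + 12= 80/7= 11.43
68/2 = 34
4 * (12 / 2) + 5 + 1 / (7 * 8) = 1625 / 56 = 29.02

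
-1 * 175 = -175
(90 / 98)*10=450 / 49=9.18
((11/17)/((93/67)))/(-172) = -737/271932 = -0.00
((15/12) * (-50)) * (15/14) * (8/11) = -48.70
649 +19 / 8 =5211 / 8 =651.38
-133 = -133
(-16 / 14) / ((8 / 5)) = -5 / 7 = -0.71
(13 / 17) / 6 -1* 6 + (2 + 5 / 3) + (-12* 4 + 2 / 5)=-8467 / 170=-49.81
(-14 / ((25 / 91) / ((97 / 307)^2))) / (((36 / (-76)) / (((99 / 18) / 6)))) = 1252648397 / 127236150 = 9.85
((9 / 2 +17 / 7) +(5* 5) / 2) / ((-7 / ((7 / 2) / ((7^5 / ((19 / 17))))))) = -0.00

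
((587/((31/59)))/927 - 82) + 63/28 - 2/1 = -9258467/114948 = -80.54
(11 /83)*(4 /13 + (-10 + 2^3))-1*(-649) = 700029 /1079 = 648.78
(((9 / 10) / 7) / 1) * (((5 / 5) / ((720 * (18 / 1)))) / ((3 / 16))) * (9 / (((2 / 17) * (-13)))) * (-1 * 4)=17 / 13650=0.00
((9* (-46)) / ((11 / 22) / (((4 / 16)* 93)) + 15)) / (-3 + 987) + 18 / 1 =17.97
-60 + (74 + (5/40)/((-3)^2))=14.01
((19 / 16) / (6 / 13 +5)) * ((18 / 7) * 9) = 20007 / 3976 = 5.03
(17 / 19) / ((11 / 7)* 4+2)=119 / 1102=0.11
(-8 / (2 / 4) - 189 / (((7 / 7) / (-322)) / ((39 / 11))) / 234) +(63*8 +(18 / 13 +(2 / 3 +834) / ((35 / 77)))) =6966407 / 2145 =3247.74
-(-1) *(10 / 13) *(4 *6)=240 / 13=18.46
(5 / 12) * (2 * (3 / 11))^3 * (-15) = -1350 / 1331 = -1.01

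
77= 77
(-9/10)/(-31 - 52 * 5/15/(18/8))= 243/10450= 0.02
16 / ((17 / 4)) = 64 / 17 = 3.76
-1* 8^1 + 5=-3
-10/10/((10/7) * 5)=-7/50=-0.14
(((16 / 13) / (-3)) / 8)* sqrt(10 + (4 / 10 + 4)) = -4* sqrt(10) / 65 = -0.19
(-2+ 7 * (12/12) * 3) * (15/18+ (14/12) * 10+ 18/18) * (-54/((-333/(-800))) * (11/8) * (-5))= 228770.27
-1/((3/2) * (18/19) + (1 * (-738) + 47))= 19/13102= 0.00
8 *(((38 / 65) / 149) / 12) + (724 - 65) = 19147321 / 29055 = 659.00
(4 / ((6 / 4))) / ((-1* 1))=-8 / 3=-2.67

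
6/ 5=1.20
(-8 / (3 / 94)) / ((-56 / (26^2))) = 63544 / 21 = 3025.90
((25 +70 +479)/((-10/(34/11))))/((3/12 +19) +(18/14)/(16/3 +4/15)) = -956284/104995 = -9.11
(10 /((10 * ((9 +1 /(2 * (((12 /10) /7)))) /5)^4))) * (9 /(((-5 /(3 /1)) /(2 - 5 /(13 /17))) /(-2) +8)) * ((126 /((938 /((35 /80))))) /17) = 0.00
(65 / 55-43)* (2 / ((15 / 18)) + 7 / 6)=-4922 / 33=-149.15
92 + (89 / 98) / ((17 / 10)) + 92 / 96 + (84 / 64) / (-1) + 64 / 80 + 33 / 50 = 93602591 / 999600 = 93.64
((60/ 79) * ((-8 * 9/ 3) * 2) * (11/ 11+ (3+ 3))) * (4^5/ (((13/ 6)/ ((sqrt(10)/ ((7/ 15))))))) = -265420800 * sqrt(10)/ 1027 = -817268.03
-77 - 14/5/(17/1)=-6559/85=-77.16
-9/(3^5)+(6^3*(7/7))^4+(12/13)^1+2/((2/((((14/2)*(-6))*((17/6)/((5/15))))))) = 764050474940/351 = 2176781979.89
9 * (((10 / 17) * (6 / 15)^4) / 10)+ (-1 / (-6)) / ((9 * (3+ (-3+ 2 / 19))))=217427 / 1147500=0.19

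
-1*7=-7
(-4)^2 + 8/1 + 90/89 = 2226/89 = 25.01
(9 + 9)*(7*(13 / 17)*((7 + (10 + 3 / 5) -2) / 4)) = 31941 / 85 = 375.78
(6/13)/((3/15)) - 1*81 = -1023/13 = -78.69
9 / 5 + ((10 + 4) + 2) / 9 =161 / 45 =3.58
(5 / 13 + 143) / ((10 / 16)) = 14912 / 65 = 229.42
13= 13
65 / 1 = 65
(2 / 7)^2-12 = -584 / 49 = -11.92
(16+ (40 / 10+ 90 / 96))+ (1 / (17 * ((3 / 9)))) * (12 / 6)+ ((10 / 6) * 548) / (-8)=-75787 / 816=-92.88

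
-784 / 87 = -9.01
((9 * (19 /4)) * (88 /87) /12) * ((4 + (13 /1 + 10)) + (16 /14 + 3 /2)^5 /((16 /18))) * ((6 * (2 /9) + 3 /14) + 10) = 25012340746635 /3493704704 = 7159.26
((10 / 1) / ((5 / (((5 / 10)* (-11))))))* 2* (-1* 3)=66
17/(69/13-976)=-0.02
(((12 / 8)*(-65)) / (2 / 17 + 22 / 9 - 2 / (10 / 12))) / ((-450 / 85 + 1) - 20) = 2535975 / 102424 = 24.76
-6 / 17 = -0.35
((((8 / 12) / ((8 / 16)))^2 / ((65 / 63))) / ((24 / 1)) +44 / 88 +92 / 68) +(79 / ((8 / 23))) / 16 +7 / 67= 461254193 / 28429440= 16.22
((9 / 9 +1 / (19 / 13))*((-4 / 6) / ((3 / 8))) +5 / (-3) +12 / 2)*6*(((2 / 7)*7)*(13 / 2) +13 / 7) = 47632 / 399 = 119.38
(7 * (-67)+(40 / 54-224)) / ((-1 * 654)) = 18691 / 17658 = 1.06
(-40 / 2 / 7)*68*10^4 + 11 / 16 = -1942856.46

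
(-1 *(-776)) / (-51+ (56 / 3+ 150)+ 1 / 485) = 141135 / 21401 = 6.59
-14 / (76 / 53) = -371 / 38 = -9.76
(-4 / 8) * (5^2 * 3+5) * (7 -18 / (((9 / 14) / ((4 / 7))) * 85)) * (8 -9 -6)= 32424 / 17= 1907.29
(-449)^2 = 201601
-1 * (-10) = 10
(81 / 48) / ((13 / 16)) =27 / 13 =2.08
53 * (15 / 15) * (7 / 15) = 371 / 15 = 24.73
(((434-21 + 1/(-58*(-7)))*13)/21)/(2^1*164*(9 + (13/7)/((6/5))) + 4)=2179827/29530816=0.07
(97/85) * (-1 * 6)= -582/85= -6.85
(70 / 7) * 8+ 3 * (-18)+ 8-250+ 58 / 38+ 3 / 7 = -28468 / 133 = -214.05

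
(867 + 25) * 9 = 8028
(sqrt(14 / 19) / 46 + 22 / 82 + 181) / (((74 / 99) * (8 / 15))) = 1485 * sqrt(266) / 517408 + 1379565 / 3034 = 454.75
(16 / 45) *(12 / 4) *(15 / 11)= 1.45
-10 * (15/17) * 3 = -450/17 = -26.47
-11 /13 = -0.85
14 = 14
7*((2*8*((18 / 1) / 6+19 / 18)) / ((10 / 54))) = 12264 / 5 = 2452.80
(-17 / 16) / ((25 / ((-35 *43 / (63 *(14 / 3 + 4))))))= 731 / 6240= 0.12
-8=-8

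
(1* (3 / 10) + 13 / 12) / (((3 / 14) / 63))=4067 / 10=406.70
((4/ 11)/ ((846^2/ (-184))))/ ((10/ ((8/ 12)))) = -184/ 29523285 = -0.00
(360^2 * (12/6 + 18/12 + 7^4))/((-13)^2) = 311623200/169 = 1843924.26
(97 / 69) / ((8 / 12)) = 97 / 46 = 2.11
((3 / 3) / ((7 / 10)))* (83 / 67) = 830 / 469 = 1.77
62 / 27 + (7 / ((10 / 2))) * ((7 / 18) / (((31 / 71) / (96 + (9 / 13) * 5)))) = 13744901 / 108810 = 126.32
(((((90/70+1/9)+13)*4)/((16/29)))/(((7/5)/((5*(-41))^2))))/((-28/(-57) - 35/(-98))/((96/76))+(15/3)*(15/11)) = 243184386500/581329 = 418324.88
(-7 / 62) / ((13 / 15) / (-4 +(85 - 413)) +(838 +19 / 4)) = -0.00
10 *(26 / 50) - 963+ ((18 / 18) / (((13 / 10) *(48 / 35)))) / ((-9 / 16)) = -1682689 / 1755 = -958.80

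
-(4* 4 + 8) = -24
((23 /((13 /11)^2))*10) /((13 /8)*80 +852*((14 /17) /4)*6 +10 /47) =11118085 /79849458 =0.14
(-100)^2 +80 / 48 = 30005 / 3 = 10001.67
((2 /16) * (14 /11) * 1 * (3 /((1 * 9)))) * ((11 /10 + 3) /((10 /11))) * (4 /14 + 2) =41 /75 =0.55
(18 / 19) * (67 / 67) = 18 / 19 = 0.95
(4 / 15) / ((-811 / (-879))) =1172 / 4055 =0.29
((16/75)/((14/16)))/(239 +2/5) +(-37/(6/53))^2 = 53702701277/502740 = 106820.03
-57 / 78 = -19 / 26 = -0.73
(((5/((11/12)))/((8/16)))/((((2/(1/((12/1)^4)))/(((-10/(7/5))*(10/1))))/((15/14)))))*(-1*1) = 0.02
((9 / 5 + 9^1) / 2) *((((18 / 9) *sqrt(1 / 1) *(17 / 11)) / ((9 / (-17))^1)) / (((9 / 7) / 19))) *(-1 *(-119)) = -9148006 / 165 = -55442.46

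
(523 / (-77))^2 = 273529 / 5929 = 46.13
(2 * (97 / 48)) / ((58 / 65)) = 6305 / 1392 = 4.53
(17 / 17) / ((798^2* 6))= 1 / 3820824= 0.00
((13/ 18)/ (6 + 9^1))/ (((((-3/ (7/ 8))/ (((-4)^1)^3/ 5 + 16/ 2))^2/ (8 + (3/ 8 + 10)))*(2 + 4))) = 31213/ 108000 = 0.29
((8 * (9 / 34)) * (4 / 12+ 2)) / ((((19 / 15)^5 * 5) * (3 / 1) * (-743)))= -4252500 / 31275606469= -0.00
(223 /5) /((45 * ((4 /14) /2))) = 6.94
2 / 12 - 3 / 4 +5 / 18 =-11 / 36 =-0.31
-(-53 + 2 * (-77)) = 207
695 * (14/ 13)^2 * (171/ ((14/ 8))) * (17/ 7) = 32325840/ 169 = 191277.16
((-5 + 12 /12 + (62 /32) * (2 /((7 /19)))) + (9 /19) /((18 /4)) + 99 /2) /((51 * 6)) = 0.18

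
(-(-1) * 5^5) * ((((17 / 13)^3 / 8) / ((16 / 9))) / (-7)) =-70.19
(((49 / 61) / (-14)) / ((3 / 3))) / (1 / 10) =-35 / 61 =-0.57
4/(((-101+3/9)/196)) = -1176/151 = -7.79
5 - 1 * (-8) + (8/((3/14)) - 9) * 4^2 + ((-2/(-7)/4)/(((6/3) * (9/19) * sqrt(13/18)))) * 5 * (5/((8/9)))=1425 * sqrt(26)/2912 + 1399/3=468.83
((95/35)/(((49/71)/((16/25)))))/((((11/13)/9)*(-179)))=-2525328/16884175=-0.15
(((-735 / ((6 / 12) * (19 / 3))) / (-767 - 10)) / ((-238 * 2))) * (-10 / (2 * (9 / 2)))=25 / 35853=0.00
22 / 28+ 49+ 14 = 893 / 14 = 63.79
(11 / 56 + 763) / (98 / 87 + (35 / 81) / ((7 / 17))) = 100393911 / 286216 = 350.76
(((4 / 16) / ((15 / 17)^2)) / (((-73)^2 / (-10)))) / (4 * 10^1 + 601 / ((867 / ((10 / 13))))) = -0.00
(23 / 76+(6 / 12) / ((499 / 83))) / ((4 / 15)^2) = 3291975 / 606784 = 5.43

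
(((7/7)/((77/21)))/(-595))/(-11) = 3/71995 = 0.00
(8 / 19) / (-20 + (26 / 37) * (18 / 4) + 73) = 148 / 19741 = 0.01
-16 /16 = -1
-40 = -40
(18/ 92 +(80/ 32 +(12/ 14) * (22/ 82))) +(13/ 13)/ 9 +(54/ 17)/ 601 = 1846446839/ 606981753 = 3.04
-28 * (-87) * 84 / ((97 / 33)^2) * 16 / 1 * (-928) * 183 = -605485153050624 / 9409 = -64351700823.75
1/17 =0.06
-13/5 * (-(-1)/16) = -13/80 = -0.16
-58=-58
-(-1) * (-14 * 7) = -98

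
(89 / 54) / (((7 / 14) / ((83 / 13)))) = 7387 / 351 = 21.05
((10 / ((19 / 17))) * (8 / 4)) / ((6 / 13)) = 2210 / 57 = 38.77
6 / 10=3 / 5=0.60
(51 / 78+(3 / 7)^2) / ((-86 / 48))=-12804 / 27391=-0.47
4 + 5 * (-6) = -26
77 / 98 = 11 / 14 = 0.79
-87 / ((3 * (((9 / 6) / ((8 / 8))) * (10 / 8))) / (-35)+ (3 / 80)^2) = 1299200 / 2379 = 546.11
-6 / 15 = -2 / 5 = -0.40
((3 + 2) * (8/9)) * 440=17600/9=1955.56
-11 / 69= -0.16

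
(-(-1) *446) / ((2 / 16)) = 3568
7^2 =49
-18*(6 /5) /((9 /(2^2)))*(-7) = 336 /5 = 67.20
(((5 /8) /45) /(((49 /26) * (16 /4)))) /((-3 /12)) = -13 /1764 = -0.01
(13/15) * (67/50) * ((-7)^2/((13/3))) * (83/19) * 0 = 0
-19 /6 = -3.17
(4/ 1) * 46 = 184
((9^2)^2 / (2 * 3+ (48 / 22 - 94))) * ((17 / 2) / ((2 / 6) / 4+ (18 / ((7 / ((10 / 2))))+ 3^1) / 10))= -389.35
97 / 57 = 1.70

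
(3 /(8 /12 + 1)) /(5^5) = 9 /15625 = 0.00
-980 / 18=-490 / 9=-54.44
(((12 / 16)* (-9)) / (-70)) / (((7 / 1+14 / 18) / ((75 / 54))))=27 / 1568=0.02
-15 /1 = -15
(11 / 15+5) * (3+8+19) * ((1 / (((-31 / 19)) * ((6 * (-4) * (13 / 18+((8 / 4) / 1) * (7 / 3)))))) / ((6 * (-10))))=-817 / 60140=-0.01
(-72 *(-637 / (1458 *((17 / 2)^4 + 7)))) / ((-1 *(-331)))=40768 / 2242284363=0.00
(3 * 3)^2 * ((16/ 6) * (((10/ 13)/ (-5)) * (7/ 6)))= -504/ 13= -38.77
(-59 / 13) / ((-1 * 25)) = 59 / 325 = 0.18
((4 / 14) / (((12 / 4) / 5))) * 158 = 1580 / 21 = 75.24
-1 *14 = -14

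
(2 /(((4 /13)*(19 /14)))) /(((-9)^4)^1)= 91 /124659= 0.00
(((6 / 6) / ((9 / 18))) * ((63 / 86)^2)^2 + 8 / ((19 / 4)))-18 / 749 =870361127399 / 389223656248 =2.24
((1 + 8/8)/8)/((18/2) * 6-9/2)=0.01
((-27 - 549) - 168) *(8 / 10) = -2976 / 5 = -595.20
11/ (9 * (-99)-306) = -11/ 1197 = -0.01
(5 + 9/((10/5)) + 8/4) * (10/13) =115/13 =8.85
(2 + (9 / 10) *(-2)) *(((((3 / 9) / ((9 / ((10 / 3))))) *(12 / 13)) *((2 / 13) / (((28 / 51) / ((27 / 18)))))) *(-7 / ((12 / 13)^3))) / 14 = -221 / 36288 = -0.01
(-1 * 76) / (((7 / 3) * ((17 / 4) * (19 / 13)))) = -624 / 119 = -5.24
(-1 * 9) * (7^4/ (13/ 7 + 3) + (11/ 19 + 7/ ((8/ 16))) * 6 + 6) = -3417453/ 646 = -5290.17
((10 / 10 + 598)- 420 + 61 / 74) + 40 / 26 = 174471 / 962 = 181.36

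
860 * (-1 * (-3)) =2580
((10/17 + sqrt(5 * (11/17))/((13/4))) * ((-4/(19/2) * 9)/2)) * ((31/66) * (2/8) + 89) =-352905/3553 -141162 * sqrt(935)/46189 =-192.78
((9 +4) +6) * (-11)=-209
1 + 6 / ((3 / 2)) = 5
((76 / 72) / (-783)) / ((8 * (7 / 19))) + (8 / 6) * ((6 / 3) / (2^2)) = 525815 / 789264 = 0.67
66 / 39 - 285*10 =-2848.31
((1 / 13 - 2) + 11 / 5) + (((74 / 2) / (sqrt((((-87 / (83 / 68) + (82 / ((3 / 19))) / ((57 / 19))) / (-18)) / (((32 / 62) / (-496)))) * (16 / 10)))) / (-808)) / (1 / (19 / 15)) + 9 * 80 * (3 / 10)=14058 / 65 - 2109 * sqrt(1262762) / 3810802720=216.28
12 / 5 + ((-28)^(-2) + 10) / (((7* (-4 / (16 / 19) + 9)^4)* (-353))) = 121351042628 / 50563195795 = 2.40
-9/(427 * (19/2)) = -18/8113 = -0.00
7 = 7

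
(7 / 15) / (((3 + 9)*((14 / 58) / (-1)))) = -29 / 180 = -0.16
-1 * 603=-603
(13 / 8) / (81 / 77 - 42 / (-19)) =19019 / 38184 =0.50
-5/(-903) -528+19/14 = -951107/1806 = -526.64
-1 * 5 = -5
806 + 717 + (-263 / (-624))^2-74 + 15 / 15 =564664369 / 389376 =1450.18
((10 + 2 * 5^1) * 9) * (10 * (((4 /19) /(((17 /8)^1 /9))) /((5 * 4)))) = 25920 /323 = 80.25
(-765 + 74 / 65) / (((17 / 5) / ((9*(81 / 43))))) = -36195579 / 9503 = -3808.86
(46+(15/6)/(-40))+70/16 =50.31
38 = 38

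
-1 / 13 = -0.08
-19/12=-1.58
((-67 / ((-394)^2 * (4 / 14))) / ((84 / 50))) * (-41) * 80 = 343375 / 116427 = 2.95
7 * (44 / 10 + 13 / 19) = 3381 / 95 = 35.59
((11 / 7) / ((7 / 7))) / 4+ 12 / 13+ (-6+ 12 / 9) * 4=-18947 / 1092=-17.35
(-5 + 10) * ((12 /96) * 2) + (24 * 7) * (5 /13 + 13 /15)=54981 /260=211.47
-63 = -63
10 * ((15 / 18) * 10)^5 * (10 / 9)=976562500 / 2187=446530.64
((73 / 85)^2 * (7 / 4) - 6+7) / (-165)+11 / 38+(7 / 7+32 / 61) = 9949041973 / 5526691500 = 1.80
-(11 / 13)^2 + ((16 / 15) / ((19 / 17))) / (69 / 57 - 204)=-7039163 / 9767355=-0.72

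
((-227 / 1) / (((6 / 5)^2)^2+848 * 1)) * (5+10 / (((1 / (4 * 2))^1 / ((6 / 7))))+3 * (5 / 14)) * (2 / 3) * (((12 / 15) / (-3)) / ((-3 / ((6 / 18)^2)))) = -29651875 / 225933624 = -0.13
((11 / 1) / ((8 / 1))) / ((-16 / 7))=-77 / 128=-0.60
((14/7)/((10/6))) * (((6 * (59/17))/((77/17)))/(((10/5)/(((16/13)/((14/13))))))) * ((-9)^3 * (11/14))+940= -865.71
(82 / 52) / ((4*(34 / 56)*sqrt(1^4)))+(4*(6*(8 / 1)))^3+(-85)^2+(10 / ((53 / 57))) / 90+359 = 497952855247 / 70278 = 7085472.77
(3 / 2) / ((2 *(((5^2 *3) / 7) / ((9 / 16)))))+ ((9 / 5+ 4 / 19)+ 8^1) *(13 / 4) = 990237 / 30400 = 32.57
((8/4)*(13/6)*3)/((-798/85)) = -1105/798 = -1.38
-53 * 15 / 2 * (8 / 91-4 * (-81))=-11723070 / 91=-128824.95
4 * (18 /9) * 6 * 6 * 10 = 2880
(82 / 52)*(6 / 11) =123 / 143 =0.86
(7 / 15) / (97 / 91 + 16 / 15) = 637 / 2911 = 0.22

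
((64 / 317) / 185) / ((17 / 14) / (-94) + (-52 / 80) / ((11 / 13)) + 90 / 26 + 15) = 0.00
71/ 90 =0.79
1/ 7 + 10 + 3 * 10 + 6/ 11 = 3133/ 77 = 40.69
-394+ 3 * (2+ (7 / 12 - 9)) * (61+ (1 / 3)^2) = -28267 / 18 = -1570.39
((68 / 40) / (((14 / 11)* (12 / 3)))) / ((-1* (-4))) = 187 / 2240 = 0.08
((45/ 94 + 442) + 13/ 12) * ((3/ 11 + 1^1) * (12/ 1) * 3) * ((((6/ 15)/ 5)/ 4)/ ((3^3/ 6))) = 3502366/ 38775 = 90.33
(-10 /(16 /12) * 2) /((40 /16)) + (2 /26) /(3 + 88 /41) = -16417 /2743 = -5.99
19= 19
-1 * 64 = -64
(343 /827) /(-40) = -343 /33080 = -0.01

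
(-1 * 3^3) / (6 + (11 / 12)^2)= -3888 / 985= -3.95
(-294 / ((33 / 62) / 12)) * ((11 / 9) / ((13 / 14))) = -8724.51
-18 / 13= -1.38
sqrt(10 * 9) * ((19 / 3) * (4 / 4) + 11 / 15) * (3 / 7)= 318 * sqrt(10) / 35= 28.73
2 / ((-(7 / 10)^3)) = -2000 / 343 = -5.83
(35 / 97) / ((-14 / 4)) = -10 / 97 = -0.10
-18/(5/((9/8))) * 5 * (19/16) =-1539/64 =-24.05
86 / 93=0.92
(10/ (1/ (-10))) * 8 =-800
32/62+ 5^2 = 791/31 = 25.52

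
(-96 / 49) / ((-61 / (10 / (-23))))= -960 / 68747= -0.01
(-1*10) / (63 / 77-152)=110 / 1663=0.07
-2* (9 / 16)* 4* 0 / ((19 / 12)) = 0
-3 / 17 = -0.18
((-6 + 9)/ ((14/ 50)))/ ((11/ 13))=975/ 77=12.66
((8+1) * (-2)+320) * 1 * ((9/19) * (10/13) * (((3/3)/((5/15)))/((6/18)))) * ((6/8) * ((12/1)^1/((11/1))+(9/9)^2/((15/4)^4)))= 814.05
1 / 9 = 0.11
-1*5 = -5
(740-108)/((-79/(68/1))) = -544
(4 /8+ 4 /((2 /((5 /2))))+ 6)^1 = 23 /2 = 11.50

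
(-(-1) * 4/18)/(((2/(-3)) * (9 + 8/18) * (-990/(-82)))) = -41/14025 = -0.00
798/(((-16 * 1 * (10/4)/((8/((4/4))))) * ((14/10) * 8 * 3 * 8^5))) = -19/131072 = -0.00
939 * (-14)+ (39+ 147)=-12960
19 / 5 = 3.80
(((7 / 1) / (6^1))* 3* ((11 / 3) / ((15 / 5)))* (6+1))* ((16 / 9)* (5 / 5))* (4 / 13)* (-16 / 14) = -19712 / 1053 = -18.72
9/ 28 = 0.32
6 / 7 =0.86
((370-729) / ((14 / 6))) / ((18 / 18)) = -1077 / 7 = -153.86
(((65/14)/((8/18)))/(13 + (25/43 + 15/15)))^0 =1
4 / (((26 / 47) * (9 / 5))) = 4.02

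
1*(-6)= -6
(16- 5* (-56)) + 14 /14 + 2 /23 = 6833 /23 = 297.09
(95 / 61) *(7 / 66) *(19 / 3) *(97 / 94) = 1225595 / 1135332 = 1.08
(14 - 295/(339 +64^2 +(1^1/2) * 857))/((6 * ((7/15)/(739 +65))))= 272531880/68089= 4002.58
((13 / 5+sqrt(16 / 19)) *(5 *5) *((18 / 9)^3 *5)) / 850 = 80 *sqrt(19) / 323+52 / 17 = 4.14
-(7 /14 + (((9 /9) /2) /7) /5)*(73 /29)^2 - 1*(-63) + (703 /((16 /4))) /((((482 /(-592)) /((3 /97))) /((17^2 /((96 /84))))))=-4482199212801 /2752407980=-1628.46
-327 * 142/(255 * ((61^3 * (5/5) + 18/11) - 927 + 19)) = -170258/211379785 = -0.00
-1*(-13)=13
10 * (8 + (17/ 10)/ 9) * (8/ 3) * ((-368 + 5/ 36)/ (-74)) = 9760091/ 8991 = 1085.54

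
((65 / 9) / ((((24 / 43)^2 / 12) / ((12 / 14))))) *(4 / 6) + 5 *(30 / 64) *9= 1089055 / 6048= 180.07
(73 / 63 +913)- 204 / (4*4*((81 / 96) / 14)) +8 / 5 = 221824 / 315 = 704.20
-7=-7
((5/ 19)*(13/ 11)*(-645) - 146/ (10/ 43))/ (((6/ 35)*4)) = -1514933/ 1254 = -1208.08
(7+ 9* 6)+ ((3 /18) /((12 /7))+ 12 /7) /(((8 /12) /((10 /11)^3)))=320377 /5082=63.04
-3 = -3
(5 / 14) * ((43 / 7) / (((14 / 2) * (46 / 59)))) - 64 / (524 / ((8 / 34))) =26229911 / 70275212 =0.37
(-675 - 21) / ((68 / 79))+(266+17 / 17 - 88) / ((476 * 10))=-3848701 / 4760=-808.55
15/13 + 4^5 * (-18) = -239601/13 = -18430.85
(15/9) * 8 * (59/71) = 2360/213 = 11.08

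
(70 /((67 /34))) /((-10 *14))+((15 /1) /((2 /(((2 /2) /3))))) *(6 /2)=971 /134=7.25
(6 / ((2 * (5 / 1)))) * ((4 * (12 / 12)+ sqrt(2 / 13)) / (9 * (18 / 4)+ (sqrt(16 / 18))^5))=-1492992 * sqrt(2) / 1936447085 -746496 * sqrt(13) / 25173812105+ 28697814 * sqrt(26) / 25173812105+ 114791256 / 1936447085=0.06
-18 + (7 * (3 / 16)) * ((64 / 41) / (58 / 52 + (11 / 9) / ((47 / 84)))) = -8619642 / 495977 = -17.38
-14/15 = -0.93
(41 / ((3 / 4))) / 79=164 / 237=0.69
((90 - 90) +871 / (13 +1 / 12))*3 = 31356 / 157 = 199.72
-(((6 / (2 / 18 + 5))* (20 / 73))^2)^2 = -85030560000 / 7946992159681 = -0.01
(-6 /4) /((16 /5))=-15 /32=-0.47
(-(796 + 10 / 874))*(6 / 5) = -2087142 / 2185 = -955.21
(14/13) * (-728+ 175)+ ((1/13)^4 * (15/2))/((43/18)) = -731394347/1228123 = -595.54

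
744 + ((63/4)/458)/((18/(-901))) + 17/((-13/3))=35169353/47632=738.36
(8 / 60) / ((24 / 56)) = 14 / 45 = 0.31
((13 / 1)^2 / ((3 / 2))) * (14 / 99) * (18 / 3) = 9464 / 99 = 95.60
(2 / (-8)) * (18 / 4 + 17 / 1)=-43 / 8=-5.38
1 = 1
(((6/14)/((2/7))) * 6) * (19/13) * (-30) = -5130/13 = -394.62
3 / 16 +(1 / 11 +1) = 225 / 176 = 1.28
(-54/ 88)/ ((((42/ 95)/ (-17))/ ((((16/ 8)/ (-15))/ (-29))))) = 969/ 8932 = 0.11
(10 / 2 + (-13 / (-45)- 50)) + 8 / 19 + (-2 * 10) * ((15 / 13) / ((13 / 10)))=-8964692 / 144495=-62.04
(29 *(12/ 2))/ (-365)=-174/ 365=-0.48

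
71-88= -17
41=41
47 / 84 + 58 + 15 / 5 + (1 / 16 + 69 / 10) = 115117 / 1680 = 68.52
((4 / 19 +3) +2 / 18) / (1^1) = 568 / 171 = 3.32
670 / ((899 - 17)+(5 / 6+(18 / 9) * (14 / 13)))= 0.76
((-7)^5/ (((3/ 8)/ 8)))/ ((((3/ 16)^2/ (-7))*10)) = 963780608/ 135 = 7139115.61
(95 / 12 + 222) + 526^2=3322871 / 12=276905.92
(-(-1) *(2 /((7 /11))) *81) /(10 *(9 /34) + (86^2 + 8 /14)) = 30294 /880507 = 0.03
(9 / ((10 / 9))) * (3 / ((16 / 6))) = 729 / 80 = 9.11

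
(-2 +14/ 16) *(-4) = 9/ 2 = 4.50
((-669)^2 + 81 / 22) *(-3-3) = -29539269 / 11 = -2685388.09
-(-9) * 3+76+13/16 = 1661/16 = 103.81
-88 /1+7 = -81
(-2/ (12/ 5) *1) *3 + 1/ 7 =-33/ 14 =-2.36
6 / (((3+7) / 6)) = 18 / 5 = 3.60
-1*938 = -938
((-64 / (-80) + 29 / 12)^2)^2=1387488001 / 12960000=107.06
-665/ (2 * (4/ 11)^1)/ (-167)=7315/ 1336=5.48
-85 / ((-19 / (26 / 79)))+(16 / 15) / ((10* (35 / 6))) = 1957766 / 1313375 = 1.49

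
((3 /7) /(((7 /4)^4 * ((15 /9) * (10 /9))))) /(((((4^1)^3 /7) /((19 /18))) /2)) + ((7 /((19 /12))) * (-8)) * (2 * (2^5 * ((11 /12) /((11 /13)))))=-2796678302 /1140475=-2452.20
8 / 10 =4 / 5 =0.80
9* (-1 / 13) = -9 / 13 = -0.69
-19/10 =-1.90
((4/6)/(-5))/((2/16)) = -16/15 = -1.07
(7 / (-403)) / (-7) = 1 / 403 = 0.00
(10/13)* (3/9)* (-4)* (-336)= 344.62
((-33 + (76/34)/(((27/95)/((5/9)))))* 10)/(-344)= 591365/710532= 0.83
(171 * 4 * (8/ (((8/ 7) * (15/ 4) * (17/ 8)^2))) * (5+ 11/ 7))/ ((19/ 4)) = 565248/ 1445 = 391.18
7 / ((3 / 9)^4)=567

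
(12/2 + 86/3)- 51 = -49/3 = -16.33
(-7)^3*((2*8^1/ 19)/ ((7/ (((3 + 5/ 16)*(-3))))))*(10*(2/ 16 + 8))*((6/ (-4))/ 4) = -7596225/ 608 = -12493.79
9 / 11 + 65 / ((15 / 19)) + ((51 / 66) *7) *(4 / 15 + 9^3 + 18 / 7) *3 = 3946433 / 330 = 11958.89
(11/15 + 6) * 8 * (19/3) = 15352/45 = 341.16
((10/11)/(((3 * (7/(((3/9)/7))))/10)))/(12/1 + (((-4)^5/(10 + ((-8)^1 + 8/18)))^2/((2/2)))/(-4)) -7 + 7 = -275/585092781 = -0.00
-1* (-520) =520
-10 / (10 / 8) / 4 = -2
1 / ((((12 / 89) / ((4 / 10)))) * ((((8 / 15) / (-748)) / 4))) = -16643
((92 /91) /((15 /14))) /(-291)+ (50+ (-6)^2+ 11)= 97.00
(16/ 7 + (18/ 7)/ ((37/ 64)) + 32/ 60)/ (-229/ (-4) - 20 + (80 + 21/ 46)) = 2597344/ 42070665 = 0.06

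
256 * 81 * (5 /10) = 10368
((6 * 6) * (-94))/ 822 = -564/ 137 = -4.12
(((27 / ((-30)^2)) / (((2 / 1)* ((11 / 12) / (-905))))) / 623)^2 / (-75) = -884547 / 117409022500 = -0.00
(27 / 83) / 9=0.04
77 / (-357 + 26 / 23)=-1771 / 8185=-0.22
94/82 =47/41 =1.15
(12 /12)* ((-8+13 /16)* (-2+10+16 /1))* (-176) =30360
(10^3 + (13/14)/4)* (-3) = -168039/56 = -3000.70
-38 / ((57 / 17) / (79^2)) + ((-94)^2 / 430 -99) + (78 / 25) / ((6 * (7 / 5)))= -63940900 / 903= -70809.41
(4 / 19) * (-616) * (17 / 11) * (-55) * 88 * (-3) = -55292160 / 19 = -2910113.68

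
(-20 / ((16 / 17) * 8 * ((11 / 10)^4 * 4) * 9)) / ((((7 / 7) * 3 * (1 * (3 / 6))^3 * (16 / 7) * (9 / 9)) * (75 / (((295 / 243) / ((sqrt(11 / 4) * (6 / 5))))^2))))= -32362421875 / 110923479420336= -0.00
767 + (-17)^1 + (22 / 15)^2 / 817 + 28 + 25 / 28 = 4009052977 / 5147100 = 778.90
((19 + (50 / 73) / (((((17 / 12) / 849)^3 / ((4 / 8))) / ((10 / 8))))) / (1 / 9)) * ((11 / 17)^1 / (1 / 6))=19629234579436614 / 6097033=3219473238.78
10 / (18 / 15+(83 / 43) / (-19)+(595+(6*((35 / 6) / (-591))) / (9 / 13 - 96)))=4273195950 / 254724796159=0.02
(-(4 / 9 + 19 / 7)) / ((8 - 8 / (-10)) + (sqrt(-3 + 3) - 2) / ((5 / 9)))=-995 / 1638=-0.61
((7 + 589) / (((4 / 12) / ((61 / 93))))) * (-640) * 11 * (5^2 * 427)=-2732226112000 / 31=-88136326193.55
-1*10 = -10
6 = 6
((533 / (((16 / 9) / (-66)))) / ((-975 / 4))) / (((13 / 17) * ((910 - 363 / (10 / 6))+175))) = 0.12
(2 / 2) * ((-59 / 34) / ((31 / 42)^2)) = -52038 / 16337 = -3.19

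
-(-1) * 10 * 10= 100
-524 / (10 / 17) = -4454 / 5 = -890.80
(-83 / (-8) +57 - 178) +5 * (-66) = -3525 / 8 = -440.62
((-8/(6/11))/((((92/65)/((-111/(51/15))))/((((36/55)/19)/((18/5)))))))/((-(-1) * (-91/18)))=-33300/52003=-0.64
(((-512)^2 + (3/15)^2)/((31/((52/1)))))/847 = 340787252/656425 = 519.16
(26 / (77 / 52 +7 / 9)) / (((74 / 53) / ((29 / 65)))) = 719316 / 195545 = 3.68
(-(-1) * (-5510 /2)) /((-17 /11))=30305 /17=1782.65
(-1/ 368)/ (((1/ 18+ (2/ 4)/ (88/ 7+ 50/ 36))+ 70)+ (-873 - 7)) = 15831/ 4718372168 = 0.00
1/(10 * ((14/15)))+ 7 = 199/28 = 7.11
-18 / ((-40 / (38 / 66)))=57 / 220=0.26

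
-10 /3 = -3.33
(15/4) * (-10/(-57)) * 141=3525/38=92.76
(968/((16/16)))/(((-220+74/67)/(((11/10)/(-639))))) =178354/23428935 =0.01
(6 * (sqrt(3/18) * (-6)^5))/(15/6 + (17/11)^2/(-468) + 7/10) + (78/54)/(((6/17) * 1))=221/54 -2201696640 * sqrt(6)/904603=-5957.68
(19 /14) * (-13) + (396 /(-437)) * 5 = -135659 /6118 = -22.17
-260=-260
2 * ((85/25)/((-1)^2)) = 34/5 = 6.80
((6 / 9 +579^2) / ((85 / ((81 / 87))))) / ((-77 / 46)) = -11896290 / 5423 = -2193.67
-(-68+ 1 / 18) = 1223 / 18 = 67.94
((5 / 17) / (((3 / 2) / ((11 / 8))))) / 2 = 55 / 408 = 0.13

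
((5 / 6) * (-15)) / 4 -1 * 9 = -97 / 8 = -12.12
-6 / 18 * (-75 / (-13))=-25 / 13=-1.92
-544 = -544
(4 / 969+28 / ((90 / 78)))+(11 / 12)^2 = 5839831 / 232560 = 25.11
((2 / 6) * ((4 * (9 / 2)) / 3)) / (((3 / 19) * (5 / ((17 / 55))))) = 646 / 825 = 0.78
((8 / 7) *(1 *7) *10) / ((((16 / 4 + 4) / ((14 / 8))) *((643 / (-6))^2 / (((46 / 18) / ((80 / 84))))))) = 3381 / 826898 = 0.00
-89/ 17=-5.24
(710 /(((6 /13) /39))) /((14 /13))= 779935 /14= 55709.64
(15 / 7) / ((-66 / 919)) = -4595 / 154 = -29.84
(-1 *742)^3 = -408518488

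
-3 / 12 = -1 / 4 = -0.25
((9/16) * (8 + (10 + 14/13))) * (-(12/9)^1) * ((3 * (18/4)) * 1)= -2511/13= -193.15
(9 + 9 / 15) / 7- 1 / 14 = 13 / 10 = 1.30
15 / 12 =5 / 4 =1.25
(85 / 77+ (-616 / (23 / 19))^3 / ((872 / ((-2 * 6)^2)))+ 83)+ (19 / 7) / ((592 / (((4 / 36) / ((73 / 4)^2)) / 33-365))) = -27039438920909045477827 / 1242607247413488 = -21760245.63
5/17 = 0.29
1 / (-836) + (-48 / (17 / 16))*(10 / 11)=-583697 / 14212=-41.07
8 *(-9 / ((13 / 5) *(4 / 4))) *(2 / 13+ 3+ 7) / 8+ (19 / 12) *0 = -5940 / 169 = -35.15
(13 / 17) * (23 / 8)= 299 / 136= 2.20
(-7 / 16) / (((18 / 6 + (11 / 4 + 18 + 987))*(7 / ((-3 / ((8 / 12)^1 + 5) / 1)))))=9 / 274924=0.00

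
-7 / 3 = -2.33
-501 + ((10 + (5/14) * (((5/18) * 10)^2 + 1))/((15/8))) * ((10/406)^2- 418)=-80010319987/23365503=-3424.29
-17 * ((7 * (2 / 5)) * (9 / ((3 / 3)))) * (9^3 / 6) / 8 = -6506.32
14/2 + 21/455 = 458/65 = 7.05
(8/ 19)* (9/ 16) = 9/ 38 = 0.24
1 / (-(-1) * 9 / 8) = 8 / 9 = 0.89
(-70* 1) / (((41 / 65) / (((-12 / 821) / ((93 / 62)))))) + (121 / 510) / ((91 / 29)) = 1.16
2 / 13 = 0.15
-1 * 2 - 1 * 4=-6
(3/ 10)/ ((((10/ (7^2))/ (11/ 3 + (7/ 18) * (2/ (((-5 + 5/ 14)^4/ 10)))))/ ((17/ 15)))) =98587173517/ 16065562500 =6.14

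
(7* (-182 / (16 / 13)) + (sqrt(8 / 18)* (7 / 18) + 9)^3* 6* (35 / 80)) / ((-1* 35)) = -7863337 / 262440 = -29.96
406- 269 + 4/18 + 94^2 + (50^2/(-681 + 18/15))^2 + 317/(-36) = 414895830391/46212804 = 8977.94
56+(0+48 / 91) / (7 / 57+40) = 11657288 / 208117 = 56.01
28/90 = 14/45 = 0.31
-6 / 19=-0.32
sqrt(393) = 19.82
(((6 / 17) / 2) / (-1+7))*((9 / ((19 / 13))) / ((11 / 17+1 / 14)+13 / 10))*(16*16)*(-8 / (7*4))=-149760 / 22819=-6.56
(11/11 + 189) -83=107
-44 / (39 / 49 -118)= 2156 / 5743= 0.38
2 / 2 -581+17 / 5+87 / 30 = -5737 / 10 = -573.70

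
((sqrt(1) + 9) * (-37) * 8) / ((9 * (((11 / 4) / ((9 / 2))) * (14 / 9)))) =-26640 / 77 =-345.97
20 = 20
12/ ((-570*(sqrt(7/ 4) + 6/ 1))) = -48/ 13015 + 4*sqrt(7)/ 13015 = -0.00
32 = 32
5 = 5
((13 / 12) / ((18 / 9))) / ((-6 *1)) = -13 / 144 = -0.09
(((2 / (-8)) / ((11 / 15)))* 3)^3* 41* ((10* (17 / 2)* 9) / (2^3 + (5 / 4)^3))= -2858135625 / 847847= -3371.05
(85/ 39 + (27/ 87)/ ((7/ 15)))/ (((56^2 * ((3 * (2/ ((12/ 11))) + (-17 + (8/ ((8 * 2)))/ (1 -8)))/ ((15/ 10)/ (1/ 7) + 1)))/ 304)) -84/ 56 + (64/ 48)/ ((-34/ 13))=-348569435/ 152623926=-2.28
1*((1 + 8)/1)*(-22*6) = -1188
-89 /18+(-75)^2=101161 /18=5620.06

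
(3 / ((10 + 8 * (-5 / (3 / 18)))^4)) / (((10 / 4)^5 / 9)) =54 / 546564453125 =0.00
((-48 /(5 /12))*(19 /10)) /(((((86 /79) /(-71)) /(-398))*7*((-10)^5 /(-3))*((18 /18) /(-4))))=2290423932 /23515625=97.40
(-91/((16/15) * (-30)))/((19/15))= 1365/608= 2.25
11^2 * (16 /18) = 968 /9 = 107.56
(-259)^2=67081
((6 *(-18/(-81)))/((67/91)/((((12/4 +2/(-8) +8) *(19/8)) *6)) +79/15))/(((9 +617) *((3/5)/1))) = 3717350/5520167847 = 0.00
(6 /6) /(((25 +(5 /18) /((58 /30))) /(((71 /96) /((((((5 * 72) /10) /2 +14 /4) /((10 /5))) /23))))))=47357 /752500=0.06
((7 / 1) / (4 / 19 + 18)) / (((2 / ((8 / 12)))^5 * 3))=0.00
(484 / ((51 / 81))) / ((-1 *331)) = -13068 / 5627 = -2.32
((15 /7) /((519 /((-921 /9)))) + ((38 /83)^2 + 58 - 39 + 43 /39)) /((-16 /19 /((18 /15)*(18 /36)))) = -122954901723 /8676282160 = -14.17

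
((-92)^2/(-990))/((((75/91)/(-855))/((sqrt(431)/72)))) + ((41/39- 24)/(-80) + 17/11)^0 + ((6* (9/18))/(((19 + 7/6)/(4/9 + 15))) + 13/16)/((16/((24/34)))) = 149711/131648 + 914641* sqrt(431)/7425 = 2558.50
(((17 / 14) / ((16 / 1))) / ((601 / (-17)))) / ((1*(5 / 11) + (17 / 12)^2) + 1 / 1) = -28611 / 46133962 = -0.00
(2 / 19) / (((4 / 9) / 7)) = 63 / 38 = 1.66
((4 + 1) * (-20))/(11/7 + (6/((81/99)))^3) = -18900/74833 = -0.25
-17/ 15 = -1.13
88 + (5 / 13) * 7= 1179 / 13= 90.69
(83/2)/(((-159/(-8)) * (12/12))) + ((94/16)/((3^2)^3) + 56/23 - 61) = -401450635/7109208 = -56.47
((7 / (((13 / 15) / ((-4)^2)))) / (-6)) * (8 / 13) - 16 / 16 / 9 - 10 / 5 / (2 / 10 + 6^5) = -790427059 / 59138001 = -13.37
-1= -1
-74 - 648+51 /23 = -16555 /23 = -719.78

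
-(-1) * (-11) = -11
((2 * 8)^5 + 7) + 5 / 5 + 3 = 1048587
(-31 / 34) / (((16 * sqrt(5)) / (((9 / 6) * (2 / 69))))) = -31 * sqrt(5) / 62560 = -0.00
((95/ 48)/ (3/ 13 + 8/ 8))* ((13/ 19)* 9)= 2535/ 256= 9.90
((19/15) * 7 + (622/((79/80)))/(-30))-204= -85371/395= -216.13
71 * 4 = 284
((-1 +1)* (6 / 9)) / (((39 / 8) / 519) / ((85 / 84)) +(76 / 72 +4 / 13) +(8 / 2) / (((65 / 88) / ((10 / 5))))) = 0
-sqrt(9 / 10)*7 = -21*sqrt(10) / 10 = -6.64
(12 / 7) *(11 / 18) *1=22 / 21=1.05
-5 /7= -0.71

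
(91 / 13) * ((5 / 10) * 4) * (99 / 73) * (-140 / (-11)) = 17640 / 73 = 241.64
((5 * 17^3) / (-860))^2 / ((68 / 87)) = 1043.87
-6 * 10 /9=-20 /3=-6.67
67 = 67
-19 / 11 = -1.73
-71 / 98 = -0.72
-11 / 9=-1.22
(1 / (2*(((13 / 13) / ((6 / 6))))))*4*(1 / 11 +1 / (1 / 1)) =24 / 11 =2.18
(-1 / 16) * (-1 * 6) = 3 / 8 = 0.38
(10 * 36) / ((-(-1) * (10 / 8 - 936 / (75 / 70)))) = -7200 / 17447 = -0.41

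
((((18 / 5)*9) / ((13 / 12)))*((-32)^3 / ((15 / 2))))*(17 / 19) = -721944576 / 6175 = -116914.10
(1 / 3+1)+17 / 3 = 7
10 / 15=0.67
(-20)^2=400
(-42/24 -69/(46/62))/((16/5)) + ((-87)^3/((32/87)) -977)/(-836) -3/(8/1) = 2112.70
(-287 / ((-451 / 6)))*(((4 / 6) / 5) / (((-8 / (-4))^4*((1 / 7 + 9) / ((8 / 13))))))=49 / 22880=0.00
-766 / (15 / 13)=-9958 / 15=-663.87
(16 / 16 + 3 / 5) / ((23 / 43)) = 344 / 115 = 2.99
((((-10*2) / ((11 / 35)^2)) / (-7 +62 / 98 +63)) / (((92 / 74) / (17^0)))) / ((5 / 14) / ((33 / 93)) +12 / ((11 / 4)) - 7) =336140 / 190509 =1.76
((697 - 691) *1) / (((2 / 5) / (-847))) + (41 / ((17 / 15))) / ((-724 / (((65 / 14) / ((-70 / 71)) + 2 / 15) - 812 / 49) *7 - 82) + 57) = -12704.83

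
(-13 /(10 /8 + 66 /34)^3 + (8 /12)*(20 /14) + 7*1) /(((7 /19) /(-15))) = -307.49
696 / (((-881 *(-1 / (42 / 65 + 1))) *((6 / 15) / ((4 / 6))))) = 24824 / 11453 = 2.17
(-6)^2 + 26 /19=710 /19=37.37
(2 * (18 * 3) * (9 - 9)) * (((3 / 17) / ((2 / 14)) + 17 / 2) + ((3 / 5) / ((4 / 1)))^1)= 0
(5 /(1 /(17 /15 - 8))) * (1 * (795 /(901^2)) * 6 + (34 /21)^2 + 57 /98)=-4465040215 /40528782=-110.17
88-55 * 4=-132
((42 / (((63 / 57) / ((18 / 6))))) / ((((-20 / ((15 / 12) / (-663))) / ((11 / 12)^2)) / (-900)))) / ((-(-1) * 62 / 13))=-57475 / 33728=-1.70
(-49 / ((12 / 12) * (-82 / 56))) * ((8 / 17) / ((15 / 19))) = 208544 / 10455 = 19.95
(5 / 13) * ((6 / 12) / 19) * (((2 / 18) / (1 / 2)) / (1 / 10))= 50 / 2223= 0.02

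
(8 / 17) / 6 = 4 / 51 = 0.08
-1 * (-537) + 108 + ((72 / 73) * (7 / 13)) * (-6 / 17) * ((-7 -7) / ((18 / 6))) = 10419897 / 16133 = 645.87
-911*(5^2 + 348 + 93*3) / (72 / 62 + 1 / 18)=-331436376 / 679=-488124.27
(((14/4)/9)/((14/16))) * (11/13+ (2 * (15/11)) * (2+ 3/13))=3964/1287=3.08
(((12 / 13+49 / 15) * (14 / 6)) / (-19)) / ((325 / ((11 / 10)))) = -0.00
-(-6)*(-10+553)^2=1769094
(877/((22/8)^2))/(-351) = -14032/42471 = -0.33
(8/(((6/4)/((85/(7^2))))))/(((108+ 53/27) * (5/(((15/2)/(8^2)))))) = 2295/1163848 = 0.00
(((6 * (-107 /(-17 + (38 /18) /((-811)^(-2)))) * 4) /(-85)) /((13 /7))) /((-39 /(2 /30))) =-8988 /448782208225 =-0.00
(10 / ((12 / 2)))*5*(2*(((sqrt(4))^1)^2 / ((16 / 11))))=275 / 6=45.83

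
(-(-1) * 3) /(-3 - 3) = -1 /2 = -0.50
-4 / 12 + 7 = 20 / 3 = 6.67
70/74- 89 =-3258/37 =-88.05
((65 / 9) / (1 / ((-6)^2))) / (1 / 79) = 20540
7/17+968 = 16463/17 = 968.41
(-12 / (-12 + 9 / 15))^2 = 400 / 361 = 1.11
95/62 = 1.53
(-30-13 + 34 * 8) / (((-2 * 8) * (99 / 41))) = -9389 / 1584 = -5.93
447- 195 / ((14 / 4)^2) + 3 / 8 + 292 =283595 / 392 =723.46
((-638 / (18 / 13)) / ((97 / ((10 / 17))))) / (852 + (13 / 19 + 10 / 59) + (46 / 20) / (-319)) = -148296305300 / 45261644391207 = -0.00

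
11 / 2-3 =5 / 2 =2.50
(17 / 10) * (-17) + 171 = 1421 / 10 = 142.10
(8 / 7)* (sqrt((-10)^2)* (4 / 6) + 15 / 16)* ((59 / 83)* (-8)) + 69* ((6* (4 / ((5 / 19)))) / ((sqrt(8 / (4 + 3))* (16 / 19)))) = -86140 / 1743 + 74727* sqrt(14) / 40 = 6940.65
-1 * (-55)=55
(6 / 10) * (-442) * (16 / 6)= -3536 / 5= -707.20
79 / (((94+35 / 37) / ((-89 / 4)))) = -260147 / 14052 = -18.51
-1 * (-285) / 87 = 95 / 29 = 3.28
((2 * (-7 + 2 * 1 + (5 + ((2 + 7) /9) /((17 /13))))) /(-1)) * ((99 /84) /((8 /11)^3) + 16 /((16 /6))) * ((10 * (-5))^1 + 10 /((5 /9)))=1689207 /3808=443.59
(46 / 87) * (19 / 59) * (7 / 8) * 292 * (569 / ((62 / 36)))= 762370098 / 53041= 14373.22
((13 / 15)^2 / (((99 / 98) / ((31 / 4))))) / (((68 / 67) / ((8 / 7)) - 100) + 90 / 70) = -0.06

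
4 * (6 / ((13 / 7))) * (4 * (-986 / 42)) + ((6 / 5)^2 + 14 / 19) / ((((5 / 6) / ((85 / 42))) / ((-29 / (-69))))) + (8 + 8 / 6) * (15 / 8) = -7121175413 / 5965050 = -1193.82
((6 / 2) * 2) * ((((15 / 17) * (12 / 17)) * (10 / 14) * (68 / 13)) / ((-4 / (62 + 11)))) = -394200 / 1547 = -254.82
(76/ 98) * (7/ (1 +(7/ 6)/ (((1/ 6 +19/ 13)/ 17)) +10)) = 2413/ 10304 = 0.23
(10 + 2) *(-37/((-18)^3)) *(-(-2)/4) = 37/972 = 0.04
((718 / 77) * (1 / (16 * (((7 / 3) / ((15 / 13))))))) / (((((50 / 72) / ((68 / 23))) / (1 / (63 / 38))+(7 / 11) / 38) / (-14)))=-4638280 / 466921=-9.93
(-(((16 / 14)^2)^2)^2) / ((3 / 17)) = -285212672 / 17294403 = -16.49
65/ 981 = 0.07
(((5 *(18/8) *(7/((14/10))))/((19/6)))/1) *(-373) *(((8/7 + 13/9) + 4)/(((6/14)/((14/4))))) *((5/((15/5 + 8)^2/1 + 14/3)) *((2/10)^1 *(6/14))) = -1215.58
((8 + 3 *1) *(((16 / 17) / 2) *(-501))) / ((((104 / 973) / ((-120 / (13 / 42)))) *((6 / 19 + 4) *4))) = 64185569910 / 117793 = 544901.39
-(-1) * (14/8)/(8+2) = 7/40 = 0.18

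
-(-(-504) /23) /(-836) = 126 /4807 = 0.03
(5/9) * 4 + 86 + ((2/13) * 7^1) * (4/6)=10406/117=88.94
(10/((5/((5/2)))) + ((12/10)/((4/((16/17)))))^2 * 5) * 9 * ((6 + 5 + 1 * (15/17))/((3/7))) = 33091842/24565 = 1347.11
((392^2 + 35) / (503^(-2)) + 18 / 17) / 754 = 22795962585 / 442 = 51574575.98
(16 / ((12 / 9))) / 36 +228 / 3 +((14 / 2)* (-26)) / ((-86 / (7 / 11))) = 110228 / 1419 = 77.68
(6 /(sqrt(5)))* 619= 3714* sqrt(5) /5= 1660.95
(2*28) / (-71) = -56 / 71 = -0.79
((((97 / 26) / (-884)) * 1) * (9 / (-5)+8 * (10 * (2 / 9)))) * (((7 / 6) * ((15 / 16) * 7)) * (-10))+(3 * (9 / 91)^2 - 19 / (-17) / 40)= 4232774951 / 810875520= 5.22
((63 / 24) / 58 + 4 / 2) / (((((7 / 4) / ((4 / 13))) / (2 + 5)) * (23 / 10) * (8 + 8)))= 365 / 5336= 0.07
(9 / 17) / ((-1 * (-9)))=1 / 17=0.06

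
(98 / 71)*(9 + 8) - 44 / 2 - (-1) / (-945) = 1.46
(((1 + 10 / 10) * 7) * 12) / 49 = 3.43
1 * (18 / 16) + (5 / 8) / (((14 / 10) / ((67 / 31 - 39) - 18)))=-40547 / 1736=-23.36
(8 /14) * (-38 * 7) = -152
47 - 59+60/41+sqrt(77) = -432/41+sqrt(77) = -1.76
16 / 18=0.89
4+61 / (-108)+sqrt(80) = 371 / 108+4 * sqrt(5) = 12.38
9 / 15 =3 / 5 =0.60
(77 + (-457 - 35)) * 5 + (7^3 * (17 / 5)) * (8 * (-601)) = -28045823 / 5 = -5609164.60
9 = 9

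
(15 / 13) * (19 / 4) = 285 / 52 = 5.48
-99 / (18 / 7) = -77 / 2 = -38.50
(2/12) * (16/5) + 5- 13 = -112/15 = -7.47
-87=-87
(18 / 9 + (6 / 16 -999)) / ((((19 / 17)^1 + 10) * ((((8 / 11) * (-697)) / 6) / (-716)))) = -2242691 / 2952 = -759.72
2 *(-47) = -94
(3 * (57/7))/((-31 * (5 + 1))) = -57/434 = -0.13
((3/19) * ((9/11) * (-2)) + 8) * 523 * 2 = 1692428/209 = 8097.74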